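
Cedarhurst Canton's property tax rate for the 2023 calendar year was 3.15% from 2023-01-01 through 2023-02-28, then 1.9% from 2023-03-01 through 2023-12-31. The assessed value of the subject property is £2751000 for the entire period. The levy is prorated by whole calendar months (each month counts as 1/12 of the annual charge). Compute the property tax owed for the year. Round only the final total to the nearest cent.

2023-01-01 to 2023-02-28: 2 months at 3.15% → £2751000 × 3.15% × 2/12 = £14442.7500
2023-03-01 to 2023-12-31: 10 months at 1.9% → £2751000 × 1.9% × 10/12 = £43557.5000
Total = £58000.2500

£58000.25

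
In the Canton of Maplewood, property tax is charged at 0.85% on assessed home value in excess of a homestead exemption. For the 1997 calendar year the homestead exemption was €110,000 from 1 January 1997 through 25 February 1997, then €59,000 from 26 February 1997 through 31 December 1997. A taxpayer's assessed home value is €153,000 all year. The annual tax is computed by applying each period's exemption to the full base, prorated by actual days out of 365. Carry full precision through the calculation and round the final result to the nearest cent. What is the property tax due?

€732.49

1 January – 25 February 1997: 56 days, exemption €110,000 → (€153,000 − €110,000) × 0.85% × 56/365 = €56.0767
26 February – 31 December 1997: 309 days, exemption €59,000 → (€153,000 − €59,000) × 0.85% × 309/365 = €676.4137
Total = €732.4904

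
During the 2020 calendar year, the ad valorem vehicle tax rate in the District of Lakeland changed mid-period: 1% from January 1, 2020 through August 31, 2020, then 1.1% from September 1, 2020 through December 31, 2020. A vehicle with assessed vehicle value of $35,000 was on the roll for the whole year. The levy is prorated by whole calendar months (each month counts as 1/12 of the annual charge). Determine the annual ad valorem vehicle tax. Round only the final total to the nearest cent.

$361.67

January 1 – August 31, 2020: 8 months at 1% → $35,000 × 1% × 8/12 = $233.3333
September 1 – December 31, 2020: 4 months at 1.1% → $35,000 × 1.1% × 4/12 = $128.3333
Total = $361.6667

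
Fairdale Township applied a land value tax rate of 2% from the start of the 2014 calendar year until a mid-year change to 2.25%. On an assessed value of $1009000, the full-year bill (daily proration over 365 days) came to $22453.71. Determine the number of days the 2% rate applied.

36 days

Let d = days at the first rate; then 365 − d days at the second rate.
$1009000 × [2%·d + 2.25%·(365−d)] / 365 = $22453.71
Solving gives d = 36, so the new rate took effect on February 6, 2014.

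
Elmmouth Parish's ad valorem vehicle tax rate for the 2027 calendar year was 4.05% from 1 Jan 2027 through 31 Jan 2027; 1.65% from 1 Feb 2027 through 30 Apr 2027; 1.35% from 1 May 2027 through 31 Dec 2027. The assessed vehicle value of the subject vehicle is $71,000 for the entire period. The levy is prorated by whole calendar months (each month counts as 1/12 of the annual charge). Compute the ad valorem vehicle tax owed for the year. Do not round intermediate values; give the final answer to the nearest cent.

$1,171.50

1 Jan – 31 Jan 2027: 1 month at 4.05% → $71,000 × 4.05% × 1/12 = $239.6250
1 Feb – 30 Apr 2027: 3 months at 1.65% → $71,000 × 1.65% × 3/12 = $292.8750
1 May – 31 Dec 2027: 8 months at 1.35% → $71,000 × 1.35% × 8/12 = $639.0000
Total = $1,171.5000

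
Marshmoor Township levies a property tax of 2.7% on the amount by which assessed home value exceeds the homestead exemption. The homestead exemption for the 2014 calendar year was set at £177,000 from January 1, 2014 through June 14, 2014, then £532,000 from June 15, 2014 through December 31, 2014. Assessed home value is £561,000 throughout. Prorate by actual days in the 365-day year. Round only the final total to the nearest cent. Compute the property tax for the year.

£5,115.95

January 1 – June 14, 2014: 165 days, exemption £177,000 → (£561,000 − £177,000) × 2.7% × 165/365 = £4,686.9041
June 15 – December 31, 2014: 200 days, exemption £532,000 → (£561,000 − £532,000) × 2.7% × 200/365 = £429.0411
Total = £5,115.9452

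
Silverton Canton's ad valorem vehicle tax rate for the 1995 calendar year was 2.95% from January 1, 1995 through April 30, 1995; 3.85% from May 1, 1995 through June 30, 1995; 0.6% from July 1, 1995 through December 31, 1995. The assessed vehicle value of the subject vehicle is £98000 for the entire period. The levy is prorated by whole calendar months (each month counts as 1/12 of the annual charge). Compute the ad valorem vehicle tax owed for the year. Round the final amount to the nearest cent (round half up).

January 1 – April 30, 1995: 4 months at 2.95% → £98000 × 2.95% × 4/12 = £963.6667
May 1 – June 30, 1995: 2 months at 3.85% → £98000 × 3.85% × 2/12 = £628.8333
July 1 – December 31, 1995: 6 months at 0.6% → £98000 × 0.6% × 6/12 = £294.0000
Total = £1886.5000

£1886.50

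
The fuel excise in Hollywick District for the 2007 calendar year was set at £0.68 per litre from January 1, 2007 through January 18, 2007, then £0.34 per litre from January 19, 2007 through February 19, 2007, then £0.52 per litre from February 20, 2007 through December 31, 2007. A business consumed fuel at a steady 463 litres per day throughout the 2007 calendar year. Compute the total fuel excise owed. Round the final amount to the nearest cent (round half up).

January 1 – January 18, 2007: 18 days × 463 litres/day = 8,334 litres at £0.68/litre → £5,667.12
January 19 – February 19, 2007: 32 days × 463 litres/day = 14,816 litres at £0.34/litre → £5,037.44
February 20 – December 31, 2007: 315 days × 463 litres/day = 145,845 litres at £0.52/litre → £75,839.40

£86,543.96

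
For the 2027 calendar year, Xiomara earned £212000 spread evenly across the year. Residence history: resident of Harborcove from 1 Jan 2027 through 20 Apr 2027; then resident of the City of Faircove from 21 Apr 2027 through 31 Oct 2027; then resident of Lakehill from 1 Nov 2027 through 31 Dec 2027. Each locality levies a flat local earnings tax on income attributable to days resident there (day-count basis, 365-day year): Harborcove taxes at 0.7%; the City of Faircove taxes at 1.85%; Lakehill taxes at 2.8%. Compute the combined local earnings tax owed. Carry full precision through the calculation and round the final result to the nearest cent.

Harborcove, 1 Jan – 20 Apr 2027: 110 days → £212000 × 0.7% × 110/365 = £447.2329
The City of Faircove, 21 Apr – 31 Oct 2027: 194 days → £212000 × 1.85% × 194/365 = £2084.5699
Lakehill, 1 Nov – 31 Dec 2027: 61 days → £212000 × 2.8% × 61/365 = £992.0438
Total = £3523.8466

£3523.85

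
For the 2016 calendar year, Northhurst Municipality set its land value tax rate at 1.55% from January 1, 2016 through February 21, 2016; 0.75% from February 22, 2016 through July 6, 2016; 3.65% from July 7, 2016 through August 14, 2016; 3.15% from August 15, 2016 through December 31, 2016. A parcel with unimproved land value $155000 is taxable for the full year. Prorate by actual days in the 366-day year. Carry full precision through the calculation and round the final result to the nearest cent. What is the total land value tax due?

$3230.44

January 1 – February 21, 2016: 52 days at 1.55% → $155000 × 1.55% × 52/366 = $341.3388
February 22 – July 6, 2016: 136 days at 0.75% → $155000 × 0.75% × 136/366 = $431.9672
July 7 – August 14, 2016: 39 days at 3.65% → $155000 × 3.65% × 39/366 = $602.8484
August 15 – December 31, 2016: 139 days at 3.15% → $155000 × 3.15% × 139/366 = $1854.2828
Total = $3230.4372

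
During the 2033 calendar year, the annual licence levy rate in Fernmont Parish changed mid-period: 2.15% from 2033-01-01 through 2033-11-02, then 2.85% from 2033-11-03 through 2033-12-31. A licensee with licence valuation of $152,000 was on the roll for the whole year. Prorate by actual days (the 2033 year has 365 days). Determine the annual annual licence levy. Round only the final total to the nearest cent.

$3,439.99

2033-01-01 to 2033-11-02: 306 days at 2.15% → $152,000 × 2.15% × 306/365 = $2,739.7479
2033-11-03 to 2033-12-31: 59 days at 2.85% → $152,000 × 2.85% × 59/365 = $700.2411
Total = $3,439.9890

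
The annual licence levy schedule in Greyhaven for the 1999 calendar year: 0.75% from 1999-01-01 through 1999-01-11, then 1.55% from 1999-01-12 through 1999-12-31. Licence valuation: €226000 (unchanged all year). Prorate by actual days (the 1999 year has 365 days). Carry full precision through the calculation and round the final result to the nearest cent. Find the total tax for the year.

1999-01-01 to 1999-01-11: 11 days at 0.75% → €226000 × 0.75% × 11/365 = €51.0822
1999-01-12 to 1999-12-31: 354 days at 1.55% → €226000 × 1.55% × 354/365 = €3397.4301
Total = €3448.5123

€3448.51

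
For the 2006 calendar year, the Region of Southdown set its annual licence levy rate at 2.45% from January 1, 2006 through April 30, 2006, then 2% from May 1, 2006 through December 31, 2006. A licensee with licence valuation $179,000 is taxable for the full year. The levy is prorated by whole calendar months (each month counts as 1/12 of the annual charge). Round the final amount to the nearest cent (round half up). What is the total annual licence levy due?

January 1 – April 30, 2006: 4 months at 2.45% → $179,000 × 2.45% × 4/12 = $1,461.8333
May 1 – December 31, 2006: 8 months at 2% → $179,000 × 2% × 8/12 = $2,386.6667
Total = $3,848.5000

$3,848.50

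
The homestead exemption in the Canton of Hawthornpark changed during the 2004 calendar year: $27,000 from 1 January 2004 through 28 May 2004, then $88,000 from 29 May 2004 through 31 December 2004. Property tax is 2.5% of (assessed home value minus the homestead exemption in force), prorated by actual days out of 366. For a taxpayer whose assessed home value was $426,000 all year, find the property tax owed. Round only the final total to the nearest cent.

1 January – 28 May 2004: 149 days, exemption $27,000 → ($426,000 − $27,000) × 2.5% × 149/366 = $4,060.8607
29 May – 31 December 2004: 217 days, exemption $88,000 → ($426,000 − $88,000) × 2.5% × 217/366 = $5,009.9727
Total = $9,070.8333

$9,070.83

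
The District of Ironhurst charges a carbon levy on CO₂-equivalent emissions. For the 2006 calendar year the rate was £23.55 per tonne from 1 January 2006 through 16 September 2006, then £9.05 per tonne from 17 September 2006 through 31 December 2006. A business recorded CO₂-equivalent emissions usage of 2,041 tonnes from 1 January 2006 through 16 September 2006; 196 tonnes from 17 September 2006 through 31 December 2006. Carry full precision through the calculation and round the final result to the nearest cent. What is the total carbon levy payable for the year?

1 January – 16 September 2006: 2,041 tonnes at £23.55/tonne → £48,065.55
17 September – 31 December 2006: 196 tonnes at £9.05/tonne → £1,773.80

£49,839.35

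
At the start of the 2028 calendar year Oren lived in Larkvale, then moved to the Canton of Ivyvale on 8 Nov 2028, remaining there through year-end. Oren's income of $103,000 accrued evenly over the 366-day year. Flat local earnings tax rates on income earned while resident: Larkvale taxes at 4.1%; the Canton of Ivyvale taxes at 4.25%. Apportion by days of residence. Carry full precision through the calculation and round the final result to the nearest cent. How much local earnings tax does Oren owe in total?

$4,245.80

Larkvale, 1 Jan – 7 Nov 2028: 312 days → $103,000 × 4.1% × 312/366 = $3,599.9344
The Canton of Ivyvale, 8 Nov – 31 Dec 2028: 54 days → $103,000 × 4.25% × 54/366 = $645.8607
Total = $4,245.7951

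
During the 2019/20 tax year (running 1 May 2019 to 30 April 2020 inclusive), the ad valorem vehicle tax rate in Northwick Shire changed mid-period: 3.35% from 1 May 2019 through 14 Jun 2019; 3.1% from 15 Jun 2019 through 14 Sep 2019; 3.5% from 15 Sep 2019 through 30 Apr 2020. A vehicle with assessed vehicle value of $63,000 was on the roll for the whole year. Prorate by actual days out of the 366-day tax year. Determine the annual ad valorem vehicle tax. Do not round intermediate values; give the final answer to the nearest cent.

1 May – 14 Jun 2019: 45 days at 3.35% → $63,000 × 3.35% × 45/366 = $259.4877
15 Jun – 14 Sep 2019: 92 days at 3.1% → $63,000 × 3.1% × 92/366 = $490.9180
15 Sep 2019 – 30 Apr 2020: 229 days at 3.5% → $63,000 × 3.5% × 229/366 = $1,379.6311
Total = $2,130.0369

$2,130.04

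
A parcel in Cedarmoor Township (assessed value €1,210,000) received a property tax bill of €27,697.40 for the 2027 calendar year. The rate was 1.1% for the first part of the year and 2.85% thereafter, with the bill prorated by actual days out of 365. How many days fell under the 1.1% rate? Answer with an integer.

Let d = days at the first rate; then 365 − d days at the second rate.
€1,210,000 × [1.1%·d + 2.85%·(365−d)] / 365 = €27,697.40
Solving gives d = 117, so the new rate took effect on April 28, 2027.

117 days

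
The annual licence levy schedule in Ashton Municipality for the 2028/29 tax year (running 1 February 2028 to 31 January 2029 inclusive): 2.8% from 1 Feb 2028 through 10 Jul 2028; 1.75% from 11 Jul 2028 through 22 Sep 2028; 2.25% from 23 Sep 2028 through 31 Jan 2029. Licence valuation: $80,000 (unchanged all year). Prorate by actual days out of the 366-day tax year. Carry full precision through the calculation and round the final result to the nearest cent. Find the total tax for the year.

1 Feb – 10 Jul 2028: 161 days at 2.8% → $80,000 × 2.8% × 161/366 = $985.3552
11 Jul – 22 Sep 2028: 74 days at 1.75% → $80,000 × 1.75% × 74/366 = $283.0601
23 Sep 2028 – 31 Jan 2029: 131 days at 2.25% → $80,000 × 2.25% × 131/366 = $644.2623
Total = $1,912.6776

$1,912.68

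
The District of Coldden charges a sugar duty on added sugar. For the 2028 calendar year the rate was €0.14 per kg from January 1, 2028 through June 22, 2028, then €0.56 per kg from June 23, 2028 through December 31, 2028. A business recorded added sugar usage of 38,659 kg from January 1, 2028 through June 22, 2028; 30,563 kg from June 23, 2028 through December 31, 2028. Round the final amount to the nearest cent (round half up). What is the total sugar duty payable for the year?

€22527.54

January 1 – June 22, 2028: 38,659 kg at €0.14/kg → €5412.26
June 23 – December 31, 2028: 30,563 kg at €0.56/kg → €17115.28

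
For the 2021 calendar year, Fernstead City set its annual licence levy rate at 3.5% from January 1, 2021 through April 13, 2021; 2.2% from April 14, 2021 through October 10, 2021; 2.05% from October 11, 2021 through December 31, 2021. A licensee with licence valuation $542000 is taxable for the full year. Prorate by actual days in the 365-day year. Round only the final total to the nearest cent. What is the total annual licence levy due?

January 1 – April 13, 2021: 103 days at 3.5% → $542000 × 3.5% × 103/365 = $5353.1781
April 14 – October 10, 2021: 180 days at 2.2% → $542000 × 2.2% × 180/365 = $5880.3288
October 11 – December 31, 2021: 82 days at 2.05% → $542000 × 2.05% × 82/365 = $2496.1699
Total = $13729.6767

$13729.68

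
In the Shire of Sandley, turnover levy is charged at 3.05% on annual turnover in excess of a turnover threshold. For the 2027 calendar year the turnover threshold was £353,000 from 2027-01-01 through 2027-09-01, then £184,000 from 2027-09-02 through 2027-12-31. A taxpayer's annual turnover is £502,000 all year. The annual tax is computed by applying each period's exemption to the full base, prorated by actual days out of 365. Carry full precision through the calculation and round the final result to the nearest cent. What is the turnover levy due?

£6,253.25

2027-01-01 to 2027-09-01: 244 days, exemption £353,000 → (£502,000 − £353,000) × 3.05% × 244/365 = £3,037.9671
2027-09-02 to 2027-12-31: 121 days, exemption £184,000 → (£502,000 − £184,000) × 3.05% × 121/365 = £3,215.2849
Total = £6,253.2521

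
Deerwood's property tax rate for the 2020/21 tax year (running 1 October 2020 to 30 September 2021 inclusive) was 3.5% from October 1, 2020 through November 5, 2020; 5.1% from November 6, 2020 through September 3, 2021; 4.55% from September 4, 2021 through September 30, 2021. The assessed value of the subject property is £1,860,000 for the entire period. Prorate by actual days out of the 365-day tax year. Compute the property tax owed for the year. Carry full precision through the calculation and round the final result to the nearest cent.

£91,168.03

October 1 – November 5, 2020: 36 days at 3.5% → £1,860,000 × 3.5% × 36/365 = £6,420.8219
November 6, 2020 – September 3, 2021: 302 days at 5.1% → £1,860,000 × 5.1% × 302/365 = £78,486.9041
September 4 – September 30, 2021: 27 days at 4.55% → £1,860,000 × 4.55% × 27/365 = £6,260.3014
Total = £91,168.0274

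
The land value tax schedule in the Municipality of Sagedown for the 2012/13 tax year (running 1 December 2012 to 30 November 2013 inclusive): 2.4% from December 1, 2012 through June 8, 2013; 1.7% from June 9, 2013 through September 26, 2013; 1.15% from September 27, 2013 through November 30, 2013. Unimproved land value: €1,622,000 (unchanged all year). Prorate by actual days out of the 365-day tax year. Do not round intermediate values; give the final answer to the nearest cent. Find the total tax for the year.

December 1, 2012 – June 8, 2013: 190 days at 2.4% → €1,622,000 × 2.4% × 190/365 = €20,263.8904
June 9 – September 26, 2013: 110 days at 1.7% → €1,622,000 × 1.7% × 110/365 = €8,309.9726
September 27 – November 30, 2013: 65 days at 1.15% → €1,622,000 × 1.15% × 65/365 = €3,321.7671
Total = €31,895.6301

€31,895.63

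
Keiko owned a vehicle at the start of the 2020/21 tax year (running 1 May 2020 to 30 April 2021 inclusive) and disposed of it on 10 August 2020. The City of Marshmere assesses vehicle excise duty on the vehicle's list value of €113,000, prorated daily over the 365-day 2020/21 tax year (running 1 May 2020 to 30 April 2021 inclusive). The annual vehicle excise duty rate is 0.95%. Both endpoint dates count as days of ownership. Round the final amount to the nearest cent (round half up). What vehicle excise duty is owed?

€299.99

Days held (1 May – 10 August 2020): 102 out of 365
Tax = €113,000 × 0.95% × 102/365 = €299.9918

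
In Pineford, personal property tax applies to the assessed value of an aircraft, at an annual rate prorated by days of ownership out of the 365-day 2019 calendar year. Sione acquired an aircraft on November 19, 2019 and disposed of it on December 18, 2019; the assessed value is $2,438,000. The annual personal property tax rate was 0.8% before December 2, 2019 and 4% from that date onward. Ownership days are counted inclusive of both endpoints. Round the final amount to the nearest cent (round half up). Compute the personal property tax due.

November 19 – December 1, 2019: 13 days at 0.8% → $2,438,000 × 0.8% × 13/365 = $694.6630
December 2 – December 18, 2019: 17 days at 4% → $2,438,000 × 4% × 17/365 = $4,542.0274
Total = $5,236.6904

$5,236.69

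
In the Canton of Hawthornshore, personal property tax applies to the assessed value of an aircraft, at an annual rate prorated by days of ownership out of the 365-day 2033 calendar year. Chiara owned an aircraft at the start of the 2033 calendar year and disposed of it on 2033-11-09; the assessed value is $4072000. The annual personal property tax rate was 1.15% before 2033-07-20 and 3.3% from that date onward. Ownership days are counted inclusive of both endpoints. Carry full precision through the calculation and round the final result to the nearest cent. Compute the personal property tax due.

2033-01-01 to 2033-07-19: 200 days at 1.15% → $4072000 × 1.15% × 200/365 = $25659.1781
2033-07-20 to 2033-11-09: 113 days at 3.3% → $4072000 × 3.3% × 113/365 = $41601.3370
Total = $67260.5151

$67260.52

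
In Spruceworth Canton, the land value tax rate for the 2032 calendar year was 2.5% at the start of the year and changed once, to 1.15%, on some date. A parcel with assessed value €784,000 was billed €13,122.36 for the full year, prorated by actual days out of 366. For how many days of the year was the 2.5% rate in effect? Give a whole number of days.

142 days

Let d = days at the first rate; then 366 − d days at the second rate.
€784,000 × [2.5%·d + 1.15%·(366−d)] / 366 = €13,122.36
Solving gives d = 142, so the new rate took effect on 22 May 2032.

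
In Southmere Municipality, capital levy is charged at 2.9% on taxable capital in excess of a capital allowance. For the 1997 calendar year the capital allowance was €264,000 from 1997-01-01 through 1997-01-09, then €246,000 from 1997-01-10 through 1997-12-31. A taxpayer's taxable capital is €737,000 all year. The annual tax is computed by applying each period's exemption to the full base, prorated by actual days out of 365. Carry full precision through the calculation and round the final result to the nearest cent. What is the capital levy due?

1997-01-01 to 1997-01-09: 9 days, exemption €264,000 → (€737,000 − €264,000) × 2.9% × 9/365 = €338.2274
1997-01-10 to 1997-12-31: 356 days, exemption €246,000 → (€737,000 − €246,000) × 2.9% × 356/365 = €13,887.9014
Total = €14,226.1288

€14,226.13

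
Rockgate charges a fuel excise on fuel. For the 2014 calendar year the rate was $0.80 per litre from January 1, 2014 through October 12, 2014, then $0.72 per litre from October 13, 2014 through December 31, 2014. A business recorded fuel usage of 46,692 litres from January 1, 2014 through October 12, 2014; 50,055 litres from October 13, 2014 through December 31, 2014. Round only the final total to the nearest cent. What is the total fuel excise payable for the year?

January 1 – October 12, 2014: 46,692 litres at $0.80/litre → $37353.60
October 13 – December 31, 2014: 50,055 litres at $0.72/litre → $36039.60

$73393.20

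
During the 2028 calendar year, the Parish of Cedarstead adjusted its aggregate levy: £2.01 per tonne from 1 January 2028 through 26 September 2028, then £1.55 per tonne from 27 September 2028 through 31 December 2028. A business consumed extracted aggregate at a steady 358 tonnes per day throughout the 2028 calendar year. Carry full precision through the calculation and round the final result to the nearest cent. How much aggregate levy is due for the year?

£247,557.00

1 January – 26 September 2028: 270 days × 358 tonnes/day = 96,660 tonnes at £2.01/tonne → £194,286.60
27 September – 31 December 2028: 96 days × 358 tonnes/day = 34,368 tonnes at £1.55/tonne → £53,270.40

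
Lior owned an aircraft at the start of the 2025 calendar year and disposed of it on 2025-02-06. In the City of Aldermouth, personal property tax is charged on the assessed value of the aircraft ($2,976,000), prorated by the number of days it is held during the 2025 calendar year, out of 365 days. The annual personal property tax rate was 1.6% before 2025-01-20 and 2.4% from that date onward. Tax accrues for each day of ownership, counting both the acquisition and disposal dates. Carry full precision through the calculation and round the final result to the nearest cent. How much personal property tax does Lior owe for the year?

2025-01-01 to 2025-01-19: 19 days at 1.6% → $2,976,000 × 1.6% × 19/365 = $2,478.6411
2025-01-20 to 2025-02-06: 18 days at 2.4% → $2,976,000 × 2.4% × 18/365 = $3,522.2795
Total = $6,000.9205

$6,000.92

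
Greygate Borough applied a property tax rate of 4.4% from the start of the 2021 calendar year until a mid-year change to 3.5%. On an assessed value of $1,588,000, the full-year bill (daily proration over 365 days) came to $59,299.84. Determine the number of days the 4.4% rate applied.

Let d = days at the first rate; then 365 − d days at the second rate.
$1,588,000 × [4.4%·d + 3.5%·(365−d)] / 365 = $59,299.84
Solving gives d = 95, so the new rate took effect on 6 April 2021.

95 days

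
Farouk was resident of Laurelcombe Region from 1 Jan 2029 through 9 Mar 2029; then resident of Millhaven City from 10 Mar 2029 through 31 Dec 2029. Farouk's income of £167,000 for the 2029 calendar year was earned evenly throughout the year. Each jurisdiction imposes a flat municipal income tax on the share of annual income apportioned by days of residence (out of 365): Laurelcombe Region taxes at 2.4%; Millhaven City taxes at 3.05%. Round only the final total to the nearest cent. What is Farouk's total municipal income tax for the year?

Laurelcombe Region, 1 Jan – 9 Mar 2029: 68 days → £167,000 × 2.4% × 68/365 = £746.6959
Millhaven City, 10 Mar – 31 Dec 2029: 297 days → £167,000 × 3.05% × 297/365 = £4,144.5740
Total = £4,891.2699

£4,891.27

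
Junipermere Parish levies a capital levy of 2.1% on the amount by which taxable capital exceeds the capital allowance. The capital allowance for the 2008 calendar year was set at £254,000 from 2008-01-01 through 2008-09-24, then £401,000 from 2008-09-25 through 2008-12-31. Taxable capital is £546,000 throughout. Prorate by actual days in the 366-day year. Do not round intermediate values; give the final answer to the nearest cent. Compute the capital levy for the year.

£5,305.43

2008-01-01 to 2008-09-24: 268 days, exemption £254,000 → (£546,000 − £254,000) × 2.1% × 268/366 = £4,490.0984
2008-09-25 to 2008-12-31: 98 days, exemption £401,000 → (£546,000 − £401,000) × 2.1% × 98/366 = £815.3279
Total = £5,305.4262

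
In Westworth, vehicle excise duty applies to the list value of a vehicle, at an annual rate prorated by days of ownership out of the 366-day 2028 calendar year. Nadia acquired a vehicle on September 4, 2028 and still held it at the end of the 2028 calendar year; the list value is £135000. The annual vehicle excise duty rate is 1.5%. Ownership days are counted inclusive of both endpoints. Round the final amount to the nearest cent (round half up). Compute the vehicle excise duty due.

£658.40

Days held (September 4 – December 31, 2028): 119 out of 366
Tax = £135000 × 1.5% × 119/366 = £658.4016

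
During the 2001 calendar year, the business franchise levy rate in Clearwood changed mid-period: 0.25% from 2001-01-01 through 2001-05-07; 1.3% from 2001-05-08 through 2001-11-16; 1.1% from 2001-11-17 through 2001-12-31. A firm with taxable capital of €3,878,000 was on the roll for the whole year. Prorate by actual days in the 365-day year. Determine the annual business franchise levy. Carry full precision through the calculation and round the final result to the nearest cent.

2001-01-01 to 2001-05-07: 127 days at 0.25% → €3,878,000 × 0.25% × 127/365 = €3,373.3288
2001-05-08 to 2001-11-16: 193 days at 1.3% → €3,878,000 × 1.3% × 193/365 = €26,657.2658
2001-11-17 to 2001-12-31: 45 days at 1.1% → €3,878,000 × 1.1% × 45/365 = €5,259.2055
Total = €35,289.8000

€35,289.80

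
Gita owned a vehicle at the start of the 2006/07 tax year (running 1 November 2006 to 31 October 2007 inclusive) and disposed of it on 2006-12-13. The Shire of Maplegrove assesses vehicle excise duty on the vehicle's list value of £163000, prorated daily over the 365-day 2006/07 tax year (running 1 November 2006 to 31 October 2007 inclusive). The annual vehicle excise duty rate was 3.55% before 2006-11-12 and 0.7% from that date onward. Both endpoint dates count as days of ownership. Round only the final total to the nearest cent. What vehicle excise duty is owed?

2006-11-01 to 2006-11-11: 11 days at 3.55% → £163000 × 3.55% × 11/365 = £174.3877
2006-11-12 to 2006-12-13: 32 days at 0.7% → £163000 × 0.7% × 32/365 = £100.0329
Total = £274.4205

£274.42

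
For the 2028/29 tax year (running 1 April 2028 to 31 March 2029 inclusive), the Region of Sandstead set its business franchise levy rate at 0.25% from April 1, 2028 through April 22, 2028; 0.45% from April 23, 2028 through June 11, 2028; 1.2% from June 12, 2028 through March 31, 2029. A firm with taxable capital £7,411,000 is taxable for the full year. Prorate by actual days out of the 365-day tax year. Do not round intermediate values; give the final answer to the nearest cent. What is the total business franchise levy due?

£77,074.40

April 1 – April 22, 2028: 22 days at 0.25% → £7,411,000 × 0.25% × 22/365 = £1,116.7260
April 23 – June 11, 2028: 50 days at 0.45% → £7,411,000 × 0.45% × 50/365 = £4,568.4247
June 12, 2028 – March 31, 2029: 293 days at 1.2% → £7,411,000 × 1.2% × 293/365 = £71,389.2493
Total = £77,074.4000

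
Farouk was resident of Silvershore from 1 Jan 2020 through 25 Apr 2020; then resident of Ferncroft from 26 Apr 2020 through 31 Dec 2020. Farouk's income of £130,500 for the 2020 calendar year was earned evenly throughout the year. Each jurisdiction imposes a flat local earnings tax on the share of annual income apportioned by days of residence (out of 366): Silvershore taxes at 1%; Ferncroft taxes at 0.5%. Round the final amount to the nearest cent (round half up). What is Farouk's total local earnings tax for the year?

£859.30

Silvershore, 1 Jan – 25 Apr 2020: 116 days → £130,500 × 1% × 116/366 = £413.6066
Ferncroft, 26 Apr – 31 Dec 2020: 250 days → £130,500 × 0.5% × 250/366 = £445.6967
Total = £859.3033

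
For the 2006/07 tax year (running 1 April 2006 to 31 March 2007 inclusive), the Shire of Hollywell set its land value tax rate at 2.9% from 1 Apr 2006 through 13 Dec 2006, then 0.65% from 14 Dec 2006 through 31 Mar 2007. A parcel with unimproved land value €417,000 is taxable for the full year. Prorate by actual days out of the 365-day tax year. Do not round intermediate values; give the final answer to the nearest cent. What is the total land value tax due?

1 Apr – 13 Dec 2006: 257 days at 2.9% → €417,000 × 2.9% × 257/365 = €8,514.7973
14 Dec 2006 – 31 Mar 2007: 108 days at 0.65% → €417,000 × 0.65% × 108/365 = €802.0110
Total = €9,316.8082

€9,316.81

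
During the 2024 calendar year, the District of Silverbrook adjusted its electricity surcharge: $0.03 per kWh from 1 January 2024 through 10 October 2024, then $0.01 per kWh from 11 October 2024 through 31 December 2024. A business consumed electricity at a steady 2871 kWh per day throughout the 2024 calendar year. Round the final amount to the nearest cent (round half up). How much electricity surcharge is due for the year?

1 January – 10 October 2024: 284 days × 2871 kWh/day = 815,364 kWh at $0.03/kWh → $24460.92
11 October – 31 December 2024: 82 days × 2871 kWh/day = 235,422 kWh at $0.01/kWh → $2354.22

$26815.14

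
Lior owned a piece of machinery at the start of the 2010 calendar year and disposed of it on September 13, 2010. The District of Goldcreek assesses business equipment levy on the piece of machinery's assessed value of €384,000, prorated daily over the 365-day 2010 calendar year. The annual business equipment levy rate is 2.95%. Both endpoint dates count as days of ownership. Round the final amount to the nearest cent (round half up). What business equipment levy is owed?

Days held (January 1 – September 13, 2010): 256 out of 365
Tax = €384,000 × 2.95% × 256/365 = €7,945.1178

€7,945.12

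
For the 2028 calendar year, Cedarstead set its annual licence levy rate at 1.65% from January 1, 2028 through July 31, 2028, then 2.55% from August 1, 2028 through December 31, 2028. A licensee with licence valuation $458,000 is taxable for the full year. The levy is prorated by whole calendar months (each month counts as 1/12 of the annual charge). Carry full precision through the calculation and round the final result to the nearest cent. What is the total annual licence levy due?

$9,274.50

January 1 – July 31, 2028: 7 months at 1.65% → $458,000 × 1.65% × 7/12 = $4,408.2500
August 1 – December 31, 2028: 5 months at 2.55% → $458,000 × 2.55% × 5/12 = $4,866.2500
Total = $9,274.5000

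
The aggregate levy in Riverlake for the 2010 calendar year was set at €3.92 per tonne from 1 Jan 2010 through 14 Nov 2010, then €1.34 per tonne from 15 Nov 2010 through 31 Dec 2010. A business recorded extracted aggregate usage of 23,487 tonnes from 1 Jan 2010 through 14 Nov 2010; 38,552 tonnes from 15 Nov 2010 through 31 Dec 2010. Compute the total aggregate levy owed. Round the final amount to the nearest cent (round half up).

1 Jan – 14 Nov 2010: 23,487 tonnes at €3.92/tonne → €92,069.04
15 Nov – 31 Dec 2010: 38,552 tonnes at €1.34/tonne → €51,659.68

€143,728.72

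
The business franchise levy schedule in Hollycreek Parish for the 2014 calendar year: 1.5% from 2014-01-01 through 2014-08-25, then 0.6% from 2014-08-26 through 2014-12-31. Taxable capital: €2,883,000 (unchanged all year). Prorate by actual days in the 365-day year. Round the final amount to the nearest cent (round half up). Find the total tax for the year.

€34,145.78

2014-01-01 to 2014-08-25: 237 days at 1.5% → €2,883,000 × 1.5% × 237/365 = €28,079.6301
2014-08-26 to 2014-12-31: 128 days at 0.6% → €2,883,000 × 0.6% × 128/365 = €6,066.1479
Total = €34,145.7781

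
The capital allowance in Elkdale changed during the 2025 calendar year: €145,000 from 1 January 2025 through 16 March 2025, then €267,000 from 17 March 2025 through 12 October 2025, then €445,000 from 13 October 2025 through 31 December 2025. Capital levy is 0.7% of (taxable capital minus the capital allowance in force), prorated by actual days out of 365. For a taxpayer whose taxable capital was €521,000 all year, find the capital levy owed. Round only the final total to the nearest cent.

1 January – 16 March 2025: 75 days, exemption €145,000 → (€521,000 − €145,000) × 0.7% × 75/365 = €540.8219
17 March – 12 October 2025: 210 days, exemption €267,000 → (€521,000 − €267,000) × 0.7% × 210/365 = €1,022.9589
13 October – 31 December 2025: 80 days, exemption €445,000 → (€521,000 − €445,000) × 0.7% × 80/365 = €116.6027
Total = €1,680.3836

€1,680.38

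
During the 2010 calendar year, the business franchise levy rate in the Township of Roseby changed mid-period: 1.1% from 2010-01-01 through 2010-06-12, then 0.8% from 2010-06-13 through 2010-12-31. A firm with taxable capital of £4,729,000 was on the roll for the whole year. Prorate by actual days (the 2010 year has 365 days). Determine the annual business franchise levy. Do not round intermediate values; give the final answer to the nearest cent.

£44,167.56

2010-01-01 to 2010-06-12: 163 days at 1.1% → £4,729,000 × 1.1% × 163/365 = £23,230.4027
2010-06-13 to 2010-12-31: 202 days at 0.8% → £4,729,000 × 0.8% × 202/365 = £20,937.1616
Total = £44,167.5644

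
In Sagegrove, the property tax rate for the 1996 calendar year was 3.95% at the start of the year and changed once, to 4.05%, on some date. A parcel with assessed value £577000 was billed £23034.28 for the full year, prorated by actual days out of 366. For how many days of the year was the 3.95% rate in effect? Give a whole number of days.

212 days

Let d = days at the first rate; then 366 − d days at the second rate.
£577000 × [3.95%·d + 4.05%·(366−d)] / 366 = £23034.28
Solving gives d = 212, so the new rate took effect on 31 Jul 1996.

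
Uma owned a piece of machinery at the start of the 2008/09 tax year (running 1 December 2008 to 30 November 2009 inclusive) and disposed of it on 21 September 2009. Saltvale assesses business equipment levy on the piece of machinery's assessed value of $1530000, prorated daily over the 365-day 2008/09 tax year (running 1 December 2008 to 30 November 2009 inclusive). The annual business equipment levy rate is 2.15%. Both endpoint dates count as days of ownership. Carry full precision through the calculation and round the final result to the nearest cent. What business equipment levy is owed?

Days held (1 December 2008 – 21 September 2009): 295 out of 365
Tax = $1530000 × 2.15% × 295/365 = $26586.3699

$26586.37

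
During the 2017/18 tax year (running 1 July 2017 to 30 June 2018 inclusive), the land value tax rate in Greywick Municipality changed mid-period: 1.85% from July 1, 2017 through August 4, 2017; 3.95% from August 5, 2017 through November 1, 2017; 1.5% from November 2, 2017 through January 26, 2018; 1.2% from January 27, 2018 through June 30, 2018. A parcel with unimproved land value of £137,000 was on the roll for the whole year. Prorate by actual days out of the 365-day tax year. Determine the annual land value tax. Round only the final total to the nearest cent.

July 1 – August 4, 2017: 35 days at 1.85% → £137,000 × 1.85% × 35/365 = £243.0342
August 5 – November 1, 2017: 89 days at 3.95% → £137,000 × 3.95% × 89/365 = £1,319.5164
November 2, 2017 – January 26, 2018: 86 days at 1.5% → £137,000 × 1.5% × 86/365 = £484.1918
January 27 – June 30, 2018: 155 days at 1.2% → £137,000 × 1.2% × 155/365 = £698.1370
Total = £2,744.8795

£2,744.88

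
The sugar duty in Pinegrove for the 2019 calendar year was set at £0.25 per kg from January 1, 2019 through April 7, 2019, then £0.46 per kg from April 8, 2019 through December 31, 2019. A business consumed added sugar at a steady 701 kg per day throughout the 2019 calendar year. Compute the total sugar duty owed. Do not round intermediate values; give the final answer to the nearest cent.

January 1 – April 7, 2019: 97 days × 701 kg/day = 67,997 kg at £0.25/kg → £16,999.25
April 8 – December 31, 2019: 268 days × 701 kg/day = 187,868 kg at £0.46/kg → £86,419.28

£103,418.53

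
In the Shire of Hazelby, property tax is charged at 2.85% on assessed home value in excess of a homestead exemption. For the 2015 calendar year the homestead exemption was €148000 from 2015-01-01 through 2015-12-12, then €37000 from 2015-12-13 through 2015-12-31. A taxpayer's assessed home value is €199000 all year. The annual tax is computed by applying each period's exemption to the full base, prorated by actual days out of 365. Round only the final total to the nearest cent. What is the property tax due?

€1618.18

2015-01-01 to 2015-12-12: 346 days, exemption €148000 → (€199000 − €148000) × 2.85% × 346/365 = €1377.8384
2015-12-13 to 2015-12-31: 19 days, exemption €37000 → (€199000 − €37000) × 2.85% × 19/365 = €240.3370
Total = €1618.1753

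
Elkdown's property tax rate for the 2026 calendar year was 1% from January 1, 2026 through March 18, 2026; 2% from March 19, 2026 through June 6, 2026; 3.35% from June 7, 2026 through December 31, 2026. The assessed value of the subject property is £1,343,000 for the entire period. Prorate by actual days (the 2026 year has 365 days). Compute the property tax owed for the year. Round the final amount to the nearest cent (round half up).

January 1 – March 18, 2026: 77 days at 1% → £1,343,000 × 1% × 77/365 = £2,833.1781
March 19 – June 6, 2026: 80 days at 2% → £1,343,000 × 2% × 80/365 = £5,887.1233
June 7 – December 31, 2026: 208 days at 3.35% → £1,343,000 × 3.35% × 208/365 = £25,638.4219
Total = £34,358.7233

£34,358.72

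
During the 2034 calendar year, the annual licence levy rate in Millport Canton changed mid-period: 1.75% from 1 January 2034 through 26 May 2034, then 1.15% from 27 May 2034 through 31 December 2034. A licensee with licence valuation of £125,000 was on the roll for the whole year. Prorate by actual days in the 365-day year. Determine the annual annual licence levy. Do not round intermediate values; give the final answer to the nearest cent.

1 January – 26 May 2034: 146 days at 1.75% → £125,000 × 1.75% × 146/365 = £875.0000
27 May – 31 December 2034: 219 days at 1.15% → £125,000 × 1.15% × 219/365 = £862.5000
Total = £1,737.5000

£1,737.50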